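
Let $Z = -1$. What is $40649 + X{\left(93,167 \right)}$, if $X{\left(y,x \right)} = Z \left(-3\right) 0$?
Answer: $40649$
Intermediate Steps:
$X{\left(y,x \right)} = 0$ ($X{\left(y,x \right)} = \left(-1\right) \left(-3\right) 0 = 3 \cdot 0 = 0$)
$40649 + X{\left(93,167 \right)} = 40649 + 0 = 40649$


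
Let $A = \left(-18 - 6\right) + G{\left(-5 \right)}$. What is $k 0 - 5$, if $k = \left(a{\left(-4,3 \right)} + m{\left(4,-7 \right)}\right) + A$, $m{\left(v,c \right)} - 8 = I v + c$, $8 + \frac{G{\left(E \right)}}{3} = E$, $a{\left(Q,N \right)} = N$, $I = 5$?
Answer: $-5$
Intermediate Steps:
$G{\left(E \right)} = -24 + 3 E$
$m{\left(v,c \right)} = 8 + c + 5 v$ ($m{\left(v,c \right)} = 8 + \left(5 v + c\right) = 8 + \left(c + 5 v\right) = 8 + c + 5 v$)
$A = -63$ ($A = \left(-18 - 6\right) + \left(-24 + 3 \left(-5\right)\right) = -24 - 39 = -63$)
$k = -39$ ($k = \left(3 + \left(8 - 7 + 5 \cdot 4\right)\right) - 63 = \left(3 + \left(8 - 7 + 20\right)\right) - 63 = \left(3 + 21\right) - 63 = 24 - 63 = -39$)
$k 0 - 5 = \left(-39\right) 0 - 5 = 0 - 5 = -5$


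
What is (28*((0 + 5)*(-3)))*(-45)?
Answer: 18900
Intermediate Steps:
(28*((0 + 5)*(-3)))*(-45) = (28*(5*(-3)))*(-45) = (28*(-15))*(-45) = -420*(-45) = 18900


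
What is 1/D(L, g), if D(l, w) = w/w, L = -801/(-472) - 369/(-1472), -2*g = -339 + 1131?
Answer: 1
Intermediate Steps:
g = -396 (g = -(-339 + 1131)/2 = -1/2*792 = -396)
L = 169155/86848 (L = -801*(-1/472) - 369*(-1/1472) = 801/472 + 369/1472 = 169155/86848 ≈ 1.9477)
D(l, w) = 1
1/D(L, g) = 1/1 = 1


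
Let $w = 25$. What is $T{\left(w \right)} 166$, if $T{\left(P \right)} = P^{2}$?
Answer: $103750$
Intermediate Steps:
$T{\left(w \right)} 166 = 25^{2} \cdot 166 = 625 \cdot 166 = 103750$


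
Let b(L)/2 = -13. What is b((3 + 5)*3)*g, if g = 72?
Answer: -1872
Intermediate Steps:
b(L) = -26 (b(L) = 2*(-13) = -26)
b((3 + 5)*3)*g = -26*72 = -1872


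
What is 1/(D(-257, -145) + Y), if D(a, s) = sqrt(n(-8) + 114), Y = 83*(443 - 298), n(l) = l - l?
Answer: 12035/144841111 - sqrt(114)/144841111 ≈ 8.3017e-5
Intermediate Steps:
n(l) = 0
Y = 12035 (Y = 83*145 = 12035)
D(a, s) = sqrt(114) (D(a, s) = sqrt(0 + 114) = sqrt(114))
1/(D(-257, -145) + Y) = 1/(sqrt(114) + 12035) = 1/(12035 + sqrt(114))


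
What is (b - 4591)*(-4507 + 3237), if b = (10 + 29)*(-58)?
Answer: 8703310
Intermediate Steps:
b = -2262 (b = 39*(-58) = -2262)
(b - 4591)*(-4507 + 3237) = (-2262 - 4591)*(-4507 + 3237) = -6853*(-1270) = 8703310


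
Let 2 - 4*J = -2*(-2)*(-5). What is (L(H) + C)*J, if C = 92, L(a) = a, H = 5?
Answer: 1067/2 ≈ 533.50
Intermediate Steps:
J = 11/2 (J = ½ - (-2*(-2))*(-5)/4 = ½ - (-5) = ½ - ¼*(-20) = ½ + 5 = 11/2 ≈ 5.5000)
(L(H) + C)*J = (5 + 92)*(11/2) = 97*(11/2) = 1067/2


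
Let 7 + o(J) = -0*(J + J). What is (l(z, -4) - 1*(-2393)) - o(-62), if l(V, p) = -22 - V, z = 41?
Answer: 2337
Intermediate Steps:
o(J) = -7 (o(J) = -7 - 0*(J + J) = -7 - 0*2*J = -7 - 1*0 = -7 + 0 = -7)
(l(z, -4) - 1*(-2393)) - o(-62) = ((-22 - 1*41) - 1*(-2393)) - 1*(-7) = ((-22 - 41) + 2393) + 7 = (-63 + 2393) + 7 = 2330 + 7 = 2337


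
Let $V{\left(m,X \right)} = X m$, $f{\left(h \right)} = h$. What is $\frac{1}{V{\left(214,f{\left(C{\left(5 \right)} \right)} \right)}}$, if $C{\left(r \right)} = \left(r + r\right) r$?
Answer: $\frac{1}{10700} \approx 9.3458 \cdot 10^{-5}$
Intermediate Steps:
$C{\left(r \right)} = 2 r^{2}$ ($C{\left(r \right)} = 2 r r = 2 r^{2}$)
$\frac{1}{V{\left(214,f{\left(C{\left(5 \right)} \right)} \right)}} = \frac{1}{2 \cdot 5^{2} \cdot 214} = \frac{1}{2 \cdot 25 \cdot 214} = \frac{1}{50 \cdot 214} = \frac{1}{10700}$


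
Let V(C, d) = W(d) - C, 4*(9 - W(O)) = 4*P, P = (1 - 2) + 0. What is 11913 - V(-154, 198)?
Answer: 11749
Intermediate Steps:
P = -1 (P = -1 + 0 = -1)
W(O) = 10 (W(O) = 9 - (-1) = 9 - ¼*(-4) = 9 + 1 = 10)
V(C, d) = 10 - C
11913 - V(-154, 198) = 11913 - (10 - 1*(-154)) = 11913 - (10 + 154) = 11913 - 1*164 = 11913 - 164 = 11749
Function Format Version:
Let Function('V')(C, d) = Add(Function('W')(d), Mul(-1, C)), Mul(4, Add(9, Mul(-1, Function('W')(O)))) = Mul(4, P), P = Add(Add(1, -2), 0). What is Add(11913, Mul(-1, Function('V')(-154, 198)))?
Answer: 11749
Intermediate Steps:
P = -1 (P = Add(-1, 0) = -1)
Function('W')(O) = 10 (Function('W')(O) = Add(9, Mul(Rational(-1, 4), Mul(4, -1))) = Add(9, Mul(Rational(-1, 4), -4)) = Add(9, 1) = 10)
Function('V')(C, d) = Add(10, Mul(-1, C))
Add(11913, Mul(-1, Function('V')(-154, 198))) = Add(11913, Mul(-1, Add(10, Mul(-1, -154)))) = Add(11913, Mul(-1, Add(10, 154))) = Add(11913, Mul(-1, 164)) = Add(11913, -164) = 11749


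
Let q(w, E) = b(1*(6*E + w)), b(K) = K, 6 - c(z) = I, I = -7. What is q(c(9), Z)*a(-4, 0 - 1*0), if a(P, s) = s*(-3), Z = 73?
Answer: 0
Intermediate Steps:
c(z) = 13 (c(z) = 6 - 1*(-7) = 6 + 7 = 13)
a(P, s) = -3*s
q(w, E) = w + 6*E (q(w, E) = 1*(6*E + w) = 1*(w + 6*E) = w + 6*E)
q(c(9), Z)*a(-4, 0 - 1*0) = (13 + 6*73)*(-3*(0 - 1*0)) = (13 + 438)*(-3*(0 + 0)) = 451*(-3*0) = 451*0 = 0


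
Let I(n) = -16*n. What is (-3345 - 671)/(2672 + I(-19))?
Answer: -251/186 ≈ -1.3495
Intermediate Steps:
(-3345 - 671)/(2672 + I(-19)) = (-3345 - 671)/(2672 - 16*(-19)) = -4016/(2672 + 304) = -4016/2976 = -4016*1/2976 = -251/186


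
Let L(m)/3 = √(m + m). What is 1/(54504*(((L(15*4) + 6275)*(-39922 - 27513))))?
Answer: -251/5788809759314232 + √30/24120040663809300 ≈ -4.3132e-14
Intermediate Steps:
L(m) = 3*√2*√m (L(m) = 3*√(m + m) = 3*√(2*m) = 3*(√2*√m) = 3*√2*√m)
1/(54504*(((L(15*4) + 6275)*(-39922 - 27513)))) = 1/(54504*(((3*√2*√(15*4) + 6275)*(-39922 - 27513)))) = 1/(54504*(((3*√2*√60 + 6275)*(-67435)))) = 1/(54504*(((3*√2*(2*√15) + 6275)*(-67435)))) = 1/(54504*(((6*√30 + 6275)*(-67435)))) = 1/(54504*(((6275 + 6*√30)*(-67435)))) = 1/(54504*(-423154625 - 404610*√30))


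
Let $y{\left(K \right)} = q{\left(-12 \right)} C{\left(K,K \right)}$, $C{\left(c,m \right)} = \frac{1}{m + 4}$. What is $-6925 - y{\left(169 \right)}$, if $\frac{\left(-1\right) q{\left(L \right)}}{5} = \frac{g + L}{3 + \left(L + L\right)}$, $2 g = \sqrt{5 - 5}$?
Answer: $- \frac{8386155}{1211} \approx -6925.0$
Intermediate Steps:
$C{\left(c,m \right)} = \frac{1}{4 + m}$
$g = 0$ ($g = \frac{\sqrt{5 - 5}}{2} = \frac{\sqrt{0}}{2} = \frac{1}{2} \cdot 0 = 0$)
$q{\left(L \right)} = - \frac{5 L}{3 + 2 L}$ ($q{\left(L \right)} = - 5 \frac{0 + L}{3 + \left(L + L\right)} = - 5 \frac{L}{3 + 2 L} = - \frac{5 L}{3 + 2 L}$)
$y{\left(K \right)} = - \frac{20}{7 \left(4 + K\right)}$ ($y{\left(K \right)} = \frac{\left(-5\right) \left(-12\right) \frac{1}{3 + 2 \left(-12\right)}}{4 + K} = \frac{\left(-5\right) \left(-12\right) \frac{1}{3 - 24}}{4 + K} = \frac{\left(-5\right) \left(-12\right) \frac{1}{-21}}{4 + K} = \frac{\left(-5\right) \left(-12\right) \left(- \frac{1}{21}\right)}{4 + K} = - \frac{20}{7 \left(4 + K\right)}$)
$-6925 - y{\left(169 \right)} = -6925 - - \frac{20}{28 + 7 \cdot 169} = -6925 - - \frac{20}{28 + 1183} = -6925 - - \frac{20}{1211} = -6925 + \frac{20}{1211} = - \frac{8386155}{1211}$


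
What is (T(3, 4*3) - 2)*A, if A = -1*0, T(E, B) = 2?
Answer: 0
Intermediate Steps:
A = 0
(T(3, 4*3) - 2)*A = (2 - 2)*0 = 0*0 = 0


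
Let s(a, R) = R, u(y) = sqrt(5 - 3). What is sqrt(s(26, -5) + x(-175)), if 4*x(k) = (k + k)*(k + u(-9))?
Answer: sqrt(61230 - 350*sqrt(2))/2 ≈ 123.22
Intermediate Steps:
u(y) = sqrt(2)
x(k) = k*(k + sqrt(2))/2 (x(k) = ((k + k)*(k + sqrt(2)))/4 = ((2*k)*(k + sqrt(2)))/4 = (2*k*(k + sqrt(2)))/4 = k*(k + sqrt(2))/2)
sqrt(s(26, -5) + x(-175)) = sqrt(-5 + (1/2)*(-175)*(-175 + sqrt(2))) = sqrt(-5 + (30625/2 - 175*sqrt(2)/2)) = sqrt(30615/2 - 175*sqrt(2)/2)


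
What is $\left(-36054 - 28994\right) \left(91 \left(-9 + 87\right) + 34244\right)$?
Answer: $-2689214416$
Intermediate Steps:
$\left(-36054 - 28994\right) \left(91 \left(-9 + 87\right) + 34244\right) = - 65048 \left(91 \cdot 78 + 34244\right) = - 65048 \left(7098 + 34244\right) = \left(-65048\right) 41342 = -2689214416$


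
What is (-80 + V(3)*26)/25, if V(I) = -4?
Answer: -184/25 ≈ -7.3600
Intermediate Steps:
(-80 + V(3)*26)/25 = (-80 - 4*26)/25 = (-80 - 104)*(1/25) = -184*1/25 = -184/25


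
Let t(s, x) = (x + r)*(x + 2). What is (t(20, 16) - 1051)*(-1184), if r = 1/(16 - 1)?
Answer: 4509856/5 ≈ 9.0197e+5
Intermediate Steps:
r = 1/15 ≈ 0.066667
t(s, x) = (2 + x)*(1/15 + x) (t(s, x) = (x + 1/15)*(x + 2) = (1/15 + x)*(2 + x) = (2 + x)*(1/15 + x))
(t(20, 16) - 1051)*(-1184) = ((2/15 + 16² + (31/15)*16) - 1051)*(-1184) = ((2/15 + 256 + 496/15) - 1051)*(-1184) = (1446/5 - 1051)*(-1184) = -3809/5*(-1184) = 4509856/5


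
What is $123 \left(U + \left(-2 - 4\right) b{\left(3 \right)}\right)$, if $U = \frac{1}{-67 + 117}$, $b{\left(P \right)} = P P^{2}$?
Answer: $- \frac{996177}{50} \approx -19924.0$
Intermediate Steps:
$b{\left(P \right)} = P^{3}$
$U = \frac{1}{50} \approx 0.02$
$123 \left(U + \left(-2 - 4\right) b{\left(3 \right)}\right) = 123 \left(\frac{1}{50} + \left(-2 - 4\right) 3^{3}\right) = 123 \left(\frac{1}{50} - 162\right) = 123 \left(- \frac{8099}{50}\right) = - \frac{996177}{50}$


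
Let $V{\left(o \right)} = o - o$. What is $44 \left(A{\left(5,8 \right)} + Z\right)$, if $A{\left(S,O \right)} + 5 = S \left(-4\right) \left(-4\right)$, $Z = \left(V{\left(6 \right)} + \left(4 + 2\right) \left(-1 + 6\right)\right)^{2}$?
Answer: $42900$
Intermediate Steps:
$V{\left(o \right)} = 0$
$Z = 900$ ($Z = \left(0 + \left(4 + 2\right) \left(-1 + 6\right)\right)^{2} = \left(0 + 6 \cdot 5\right)^{2} = \left(0 + 30\right)^{2} = 30^{2} = 900$)
$A{\left(S,O \right)} = -5 + 16 S$ ($A{\left(S,O \right)} = -5 + S \left(-4\right) \left(-4\right) = -5 + - 4 S \left(-4\right) = -5 + 16 S$)
$44 \left(A{\left(5,8 \right)} + Z\right) = 44 \left(\left(-5 + 16 \cdot 5\right) + 900\right) = 44 \left(\left(-5 + 80\right) + 900\right) = 44 \left(75 + 900\right) = 44 \cdot 975 = 42900$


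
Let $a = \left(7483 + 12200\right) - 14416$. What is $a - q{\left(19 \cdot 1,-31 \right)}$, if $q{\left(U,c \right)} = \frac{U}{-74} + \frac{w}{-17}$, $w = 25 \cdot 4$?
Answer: $\frac{6633609}{1258} \approx 5273.1$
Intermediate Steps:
$w = 100$
$q{\left(U,c \right)} = - \frac{100}{17} - \frac{U}{74}$ ($q{\left(U,c \right)} = \frac{U}{-74} + \frac{100}{-17} = U \left(- \frac{1}{74}\right) + 100 \left(- \frac{1}{17}\right) = - \frac{U}{74} - \frac{100}{17} = - \frac{100}{17} - \frac{U}{74}$)
$a = 5267$ ($a = 19683 - 14416 = 5267$)
$a - q{\left(19 \cdot 1,-31 \right)} = 5267 - \left(- \frac{100}{17} - \frac{19 \cdot 1}{74}\right) = 5267 - \left(- \frac{100}{17} - \frac{19}{74}\right) = 5267 - - \frac{7723}{1258} = 5267 + \frac{7723}{1258} = \frac{6633609}{1258}$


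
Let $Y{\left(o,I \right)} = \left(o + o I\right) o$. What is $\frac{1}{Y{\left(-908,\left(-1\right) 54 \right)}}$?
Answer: $- \frac{1}{43696592} \approx -2.2885 \cdot 10^{-8}$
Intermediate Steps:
$Y{\left(o,I \right)} = o \left(o + I o\right)$ ($Y{\left(o,I \right)} = \left(o + I o\right) o = o \left(o + I o\right)$)
$\frac{1}{Y{\left(-908,\left(-1\right) 54 \right)}} = \frac{1}{\left(-908\right)^{2} \left(1 - 54\right)} = \frac{1}{824464 \left(1 - 54\right)} = \frac{1}{824464 \left(-53\right)} = \frac{1}{-43696592} = - \frac{1}{43696592}$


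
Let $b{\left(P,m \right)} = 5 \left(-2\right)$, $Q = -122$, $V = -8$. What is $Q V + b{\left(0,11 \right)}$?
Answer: $966$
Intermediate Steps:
$b{\left(P,m \right)} = -10$
$Q V + b{\left(0,11 \right)} = \left(-122\right) \left(-8\right) - 10 = 976 - 10 = 966$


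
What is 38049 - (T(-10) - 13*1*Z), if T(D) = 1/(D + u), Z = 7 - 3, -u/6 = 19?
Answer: 4724525/124 ≈ 38101.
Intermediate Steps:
u = -114 (u = -6*19 = -114)
Z = 4
T(D) = 1/(-114 + D) (T(D) = 1/(D - 114) = 1/(-114 + D))
38049 - (T(-10) - 13*1*Z) = 38049 - (1/(-114 - 10) - 13*1*4) = 38049 - (1/(-124) - 13*4) = 38049 - (-1/124 - 1*52) = 38049 - (-1/124 - 52) = 38049 - 1*(-6449/124) = 38049 + 6449/124 = 4724525/124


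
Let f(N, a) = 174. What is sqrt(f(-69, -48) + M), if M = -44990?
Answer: 4*I*sqrt(2801) ≈ 211.7*I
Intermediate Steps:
sqrt(f(-69, -48) + M) = sqrt(174 - 44990) = sqrt(-44816) = 4*I*sqrt(2801)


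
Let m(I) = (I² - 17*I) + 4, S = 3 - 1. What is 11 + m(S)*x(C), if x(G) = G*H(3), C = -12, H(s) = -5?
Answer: -1549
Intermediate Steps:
S = 2
x(G) = -5*G (x(G) = G*(-5) = -5*G)
m(I) = 4 + I² - 17*I
11 + m(S)*x(C) = 11 + (4 + 2² - 17*2)*(-5*(-12)) = 11 + (4 + 4 - 34)*60 = 11 - 26*60 = 11 - 1560 = -1549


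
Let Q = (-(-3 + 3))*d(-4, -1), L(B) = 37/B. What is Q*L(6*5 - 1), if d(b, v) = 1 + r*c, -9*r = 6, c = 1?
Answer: 0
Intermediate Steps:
r = -⅔ (r = -⅑*6 = -⅔ ≈ -0.66667)
d(b, v) = ⅓ (d(b, v) = 1 - ⅔*1 = 1 - ⅔ = ⅓)
Q = 0 (Q = -(-3 + 3)*(⅓) = -1*0*(⅓) = 0*(⅓) = 0)
Q*L(6*5 - 1) = 0*(37/(6*5 - 1)) = 0*(37/(30 - 1)) = 0*(37/29) = 0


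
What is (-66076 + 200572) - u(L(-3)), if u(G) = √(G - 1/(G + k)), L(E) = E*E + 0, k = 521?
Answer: 134496 - √2527570/530 ≈ 1.3449e+5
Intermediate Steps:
L(E) = E² (L(E) = E² + 0 = E²)
u(G) = √(G - 1/(521 + G)) (u(G) = √(G - 1/(G + 521)) = √(G - 1/(521 + G)))
(-66076 + 200572) - u(L(-3)) = (-66076 + 200572) - √((-1 + (-3)²*(521 + (-3)²))/(521 + (-3)²)) = 134496 - √((-1 + 9*(521 + 9))/(521 + 9)) = 134496 - √((-1 + 9*530)/530) = 134496 - √((-1 + 4770)/530) = 134496 - √((1/530)*4769) = 134496 - √(4769/530) = 134496 - √2527570/530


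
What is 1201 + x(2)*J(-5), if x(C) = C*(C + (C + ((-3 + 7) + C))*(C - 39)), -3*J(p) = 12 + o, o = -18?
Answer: 25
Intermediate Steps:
J(p) = 2 (J(p) = -(12 - 18)/3 = -1/3*(-6) = 2)
x(C) = C*(C + (-39 + C)*(4 + 2*C)) (x(C) = C*(C + (C + (4 + C))*(-39 + C)) = C*(C + (4 + 2*C)*(-39 + C)) = C*(C + (-39 + C)*(4 + 2*C)))
1201 + x(2)*J(-5) = 1201 + (2*(-156 - 73*2 + 2*2**2))*2 = 1201 + (2*(-156 - 146 + 2*4))*2 = 1201 + (2*(-156 - 146 + 8))*2 = 1201 + (2*(-294))*2 = 1201 - 588*2 = 1201 - 1176 = 25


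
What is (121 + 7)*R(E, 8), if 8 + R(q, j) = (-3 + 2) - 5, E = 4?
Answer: -1792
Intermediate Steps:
R(q, j) = -14 (R(q, j) = -8 + ((-3 + 2) - 5) = -8 + (-1 - 5) = -8 - 6 = -14)
(121 + 7)*R(E, 8) = (121 + 7)*(-14) = 128*(-14) = -1792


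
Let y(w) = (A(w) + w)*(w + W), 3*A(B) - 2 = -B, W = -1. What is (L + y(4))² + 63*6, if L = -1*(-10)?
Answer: 778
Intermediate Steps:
A(B) = ⅔ - B/3 (A(B) = ⅔ + (-B)/3 = ⅔ - B/3)
L = 10
y(w) = (-1 + w)*(⅔ + 2*w/3) (y(w) = ((⅔ - w/3) + w)*(w - 1) = (⅔ + 2*w/3)*(-1 + w) = (-1 + w)*(⅔ + 2*w/3))
(L + y(4))² + 63*6 = (10 + (-⅔ + (⅔)*4²))² + 63*6 = (10 + (-⅔ + (⅔)*16))² + 378 = (10 + (-⅔ + 32/3))² + 378 = (10 + 10)² + 378 = 20² + 378 = 400 + 378 = 778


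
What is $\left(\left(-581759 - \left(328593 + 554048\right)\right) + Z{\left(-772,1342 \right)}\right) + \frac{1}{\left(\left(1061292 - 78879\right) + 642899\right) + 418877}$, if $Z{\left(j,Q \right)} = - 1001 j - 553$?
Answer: $- \frac{1414948786208}{2044189} \approx -6.9218 \cdot 10^{5}$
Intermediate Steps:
$Z{\left(j,Q \right)} = -553 - 1001 j$
$\left(\left(-581759 - \left(328593 + 554048\right)\right) + Z{\left(-772,1342 \right)}\right) + \frac{1}{\left(\left(1061292 - 78879\right) + 642899\right) + 418877} = \left(\left(-581759 - \left(328593 + 554048\right)\right) - -772219\right) + \frac{1}{\left(\left(1061292 - 78879\right) + 642899\right) + 418877} = \left(\left(-581759 - 882641\right) + \left(-553 + 772772\right)\right) + \frac{1}{\left(982413 + 642899\right) + 418877} = \left(\left(-581759 - 882641\right) + 772219\right) + \frac{1}{1625312 + 418877} = \left(-1464400 + 772219\right) + \frac{1}{2044189} = -692181 + \frac{1}{2044189} = - \frac{1414948786208}{2044189}$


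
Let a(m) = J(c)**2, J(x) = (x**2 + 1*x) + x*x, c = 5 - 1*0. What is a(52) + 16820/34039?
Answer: 102984795/34039 ≈ 3025.5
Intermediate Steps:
c = 5 (c = 5 + 0 = 5)
J(x) = x + 2*x**2 (J(x) = (x**2 + x) + x**2 = (x + x**2) + x**2 = x + 2*x**2)
a(m) = 3025 (a(m) = (5*(1 + 2*5))**2 = (5*(1 + 10))**2 = (5*11)**2 = 55**2 = 3025)
a(52) + 16820/34039 = 3025 + 16820/34039 = 102984795/34039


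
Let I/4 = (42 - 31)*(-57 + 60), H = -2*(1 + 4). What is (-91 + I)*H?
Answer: -410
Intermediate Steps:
H = -10 (H = -2*5 = -10)
I = 132 (I = 4*((42 - 31)*(-57 + 60)) = 4*(11*3) = 4*33 = 132)
(-91 + I)*H = (-91 + 132)*(-10) = 41*(-10) = -410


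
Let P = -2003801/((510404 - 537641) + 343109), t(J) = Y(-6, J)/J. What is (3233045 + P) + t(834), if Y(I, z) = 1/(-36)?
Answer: 3832662628266083/1185467616 ≈ 3.2330e+6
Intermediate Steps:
Y(I, z) = -1/36
t(J) = -1/(36*J)
P = -2003801/315872 (P = -2003801/(-27237 + 343109) = -2003801/315872 ≈ -6.3437)
(3233045 + P) + t(834) = (3233045 - 2003801/315872) - 1/36/834 = 1021226386439/315872 - 1/36*1/834 = 1021226386439/315872 - 1/30024 = 3832662628266083/1185467616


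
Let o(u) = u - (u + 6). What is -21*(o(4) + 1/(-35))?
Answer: 633/5 ≈ 126.60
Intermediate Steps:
o(u) = -6 (o(u) = u - (6 + u) = u + (-6 - u) = -6)
-21*(o(4) + 1/(-35)) = -21*(-6 + 1/(-35)) = -21*(-6 - 1/35) = -21*(-211/35) = 633/5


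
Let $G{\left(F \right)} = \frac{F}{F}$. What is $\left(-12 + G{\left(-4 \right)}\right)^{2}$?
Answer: $121$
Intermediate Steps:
$G{\left(F \right)} = 1$
$\left(-12 + G{\left(-4 \right)}\right)^{2} = \left(-12 + 1\right)^{2} = \left(-11\right)^{2} = 121$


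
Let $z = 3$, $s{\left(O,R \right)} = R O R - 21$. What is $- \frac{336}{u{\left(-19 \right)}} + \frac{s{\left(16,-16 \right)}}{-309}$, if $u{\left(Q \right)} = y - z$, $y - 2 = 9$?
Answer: $- \frac{17053}{309} \approx -55.188$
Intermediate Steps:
$s{\left(O,R \right)} = -21 + O R^{2}$ ($s{\left(O,R \right)} = O R R - 21 = O R^{2} - 21 = -21 + O R^{2}$)
$y = 11$ ($y = 2 + 9 = 11$)
$u{\left(Q \right)} = 8$ ($u{\left(Q \right)} = 11 - 3 = 8$)
$- \frac{336}{u{\left(-19 \right)}} + \frac{s{\left(16,-16 \right)}}{-309} = - \frac{336}{8} + \frac{-21 + 16 \left(-16\right)^{2}}{-309} = \left(-336\right) \frac{1}{8} + \left(-21 + 16 \cdot 256\right) \left(- \frac{1}{309}\right) = -42 + \left(-21 + 4096\right) \left(- \frac{1}{309}\right) = -42 + 4075 \left(- \frac{1}{309}\right) = -42 - \frac{4075}{309} = - \frac{17053}{309}$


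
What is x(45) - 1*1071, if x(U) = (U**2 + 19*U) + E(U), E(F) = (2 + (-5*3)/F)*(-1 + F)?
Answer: 5647/3 ≈ 1882.3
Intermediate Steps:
E(F) = (-1 + F)*(2 - 15/F) (E(F) = (2 - 15/F)*(-1 + F) = (-1 + F)*(2 - 15/F))
x(U) = -17 + U**2 + 15/U + 21*U (x(U) = (U**2 + 19*U) + (-17 + 2*U + 15/U) = -17 + U**2 + 15/U + 21*U)
x(45) - 1*1071 = (-17 + 45**2 + 15/45 + 21*45) - 1*1071 = (-17 + 2025 + 15*(1/45) + 945) - 1071 = (-17 + 2025 + 1/3 + 945) - 1071 = 8860/3 - 1071 = 5647/3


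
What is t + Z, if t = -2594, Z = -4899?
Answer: -7493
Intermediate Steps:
t + Z = -2594 - 4899 = -7493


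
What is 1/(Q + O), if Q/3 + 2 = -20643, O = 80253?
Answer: 1/18318 ≈ 5.4591e-5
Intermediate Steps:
Q = -61935 (Q = -6 + 3*(-20643) = -6 - 61929 = -61935)
1/(Q + O) = 1/(-61935 + 80253) = 1/18318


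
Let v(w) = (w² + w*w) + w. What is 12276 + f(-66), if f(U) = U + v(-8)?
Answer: 12330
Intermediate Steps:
v(w) = w + 2*w² (v(w) = (w² + w²) + w = 2*w² + w = w + 2*w²)
f(U) = 120 + U (f(U) = U - 8*(1 + 2*(-8)) = U - 8*(1 - 16) = U - 8*(-15) = U + 120 = 120 + U)
12276 + f(-66) = 12276 + (120 - 66) = 12276 + 54 = 12330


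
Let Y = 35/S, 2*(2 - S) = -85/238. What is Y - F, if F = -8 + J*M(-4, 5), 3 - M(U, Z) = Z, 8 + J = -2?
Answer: 248/61 ≈ 4.0656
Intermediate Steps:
S = 61/28 (S = 2 - (-85)/(2*238) = 2 - ½*(-5/14) = 2 + 5/28 = 61/28 ≈ 2.1786)
J = -10 (J = -8 - 2 = -10)
M(U, Z) = 3 - Z
F = 12 (F = -8 - 10*(3 - 1*5) = -8 - 10*(3 - 5) = -8 - 10*(-2) = -8 + 20 = 12)
Y = 980/61 (Y = 35/(61/28) = 35*(28/61) = 980/61 ≈ 16.066)
Y - F = 980/61 - 1*12 = 980/61 - 12 = 248/61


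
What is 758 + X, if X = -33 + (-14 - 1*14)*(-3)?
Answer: 809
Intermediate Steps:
X = 51 (X = -33 + (-14 - 14)*(-3) = -33 - 28*(-3) = -33 + 84 = 51)
758 + X = 758 + 51 = 809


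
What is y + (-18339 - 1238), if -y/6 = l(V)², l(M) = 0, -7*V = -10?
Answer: -19577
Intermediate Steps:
V = 10/7 (V = -⅐*(-10) = 10/7 ≈ 1.4286)
y = 0 (y = -6*0² = -6*0 = 0)
y + (-18339 - 1238) = 0 + (-18339 - 1238) = 0 - 19577 = -19577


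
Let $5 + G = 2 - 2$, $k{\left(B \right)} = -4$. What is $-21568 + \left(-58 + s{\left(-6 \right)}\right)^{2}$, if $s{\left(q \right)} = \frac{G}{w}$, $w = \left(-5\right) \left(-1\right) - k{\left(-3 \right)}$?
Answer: $- \frac{1469279}{81} \approx -18139.0$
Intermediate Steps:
$G = -5$ ($G = -5 + \left(2 - 2\right) = -5 + 0 = -5$)
$w = 9$ ($w = \left(-5\right) \left(-1\right) - -4 = 5 + 4 = 9$)
$s{\left(q \right)} = - \frac{5}{9}$
$-21568 + \left(-58 + s{\left(-6 \right)}\right)^{2} = -21568 + \left(-58 - \frac{5}{9}\right)^{2} = -21568 + \left(- \frac{527}{9}\right)^{2} = -21568 + \frac{277729}{81} = - \frac{1469279}{81}$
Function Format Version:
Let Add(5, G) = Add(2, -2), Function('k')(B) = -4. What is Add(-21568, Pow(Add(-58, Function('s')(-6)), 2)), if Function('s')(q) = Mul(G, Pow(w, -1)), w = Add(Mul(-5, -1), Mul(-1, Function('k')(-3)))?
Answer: Rational(-1469279, 81) ≈ -18139.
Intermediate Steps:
G = -5 (G = Add(-5, Add(2, -2)) = Add(-5, 0) = -5)
w = 9 (w = Add(Mul(-5, -1), Mul(-1, -4)) = Add(5, 4) = 9)
Function('s')(q) = Rational(-5, 9) (Function('s')(q) = Mul(-5, Pow(9, -1)) = Mul(-5, Rational(1, 9)) = Rational(-5, 9))
Add(-21568, Pow(Add(-58, Function('s')(-6)), 2)) = Add(-21568, Pow(Add(-58, Rational(-5, 9)), 2)) = Add(-21568, Pow(Rational(-527, 9), 2)) = Add(-21568, Rational(277729, 81)) = Rational(-1469279, 81)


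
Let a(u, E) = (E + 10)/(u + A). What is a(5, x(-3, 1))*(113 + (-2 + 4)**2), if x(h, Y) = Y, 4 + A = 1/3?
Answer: 3861/4 ≈ 965.25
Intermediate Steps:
A = -11/3 (A = -4 + 1/3 = -11/3 ≈ -3.6667)
a(u, E) = (10 + E)/(-11/3 + u) (a(u, E) = (E + 10)/(u - 11/3) = (10 + E)/(-11/3 + u))
a(5, x(-3, 1))*(113 + (-2 + 4)**2) = (3*(10 + 1)/(-11 + 3*5))*(113 + (-2 + 4)**2) = (3*11/(-11 + 15))*(113 + 2**2) = (3*11/4)*(113 + 4) = (3*(1/4)*11)*117 = (33/4)*117 = 3861/4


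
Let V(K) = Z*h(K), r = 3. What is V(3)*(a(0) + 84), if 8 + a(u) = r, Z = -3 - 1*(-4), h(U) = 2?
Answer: 158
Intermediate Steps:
Z = 1 (Z = -3 + 4 = 1)
V(K) = 2 (V(K) = 1*2 = 2)
a(u) = -5 (a(u) = -8 + 3 = -5)
V(3)*(a(0) + 84) = 2*(-5 + 84) = 2*79 = 158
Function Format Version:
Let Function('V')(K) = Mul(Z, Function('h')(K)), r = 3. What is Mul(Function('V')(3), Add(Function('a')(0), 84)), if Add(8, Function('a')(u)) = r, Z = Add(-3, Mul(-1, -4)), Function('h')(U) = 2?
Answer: 158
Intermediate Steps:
Z = 1 (Z = Add(-3, 4) = 1)
Function('V')(K) = 2 (Function('V')(K) = Mul(1, 2) = 2)
Function('a')(u) = -5 (Function('a')(u) = Add(-8, 3) = -5)
Mul(Function('V')(3), Add(Function('a')(0), 84)) = Mul(2, Add(-5, 84)) = Mul(2, 79) = 158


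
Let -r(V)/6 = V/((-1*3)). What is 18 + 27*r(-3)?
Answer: -144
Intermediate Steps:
r(V) = 2*V (r(V) = -6*V/((-1*3)) = -6*V/(-3) = -6*V*(-1)/3 = -(-2)*V = 2*V)
18 + 27*r(-3) = 18 + 27*(2*(-3)) = 18 + 27*(-6) = 18 - 162 = -144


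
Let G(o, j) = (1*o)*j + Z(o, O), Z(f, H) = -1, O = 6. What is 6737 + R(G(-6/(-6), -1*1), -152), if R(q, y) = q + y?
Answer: 6583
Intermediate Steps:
G(o, j) = -1 + j*o (G(o, j) = (1*o)*j - 1 = o*j - 1 = j*o - 1 = -1 + j*o)
6737 + R(G(-6/(-6), -1*1), -152) = 6737 + ((-1 + (-1*1)*(-6/(-6))) - 152) = 6737 + ((-1 - (-6)*(-1)/6) - 152) = 6737 + ((-1 - 1*1) - 152) = 6737 + ((-1 - 1) - 152) = 6737 + (-2 - 152) = 6737 - 154 = 6583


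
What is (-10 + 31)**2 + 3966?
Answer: 4407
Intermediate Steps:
(-10 + 31)**2 + 3966 = 21**2 + 3966 = 441 + 3966 = 4407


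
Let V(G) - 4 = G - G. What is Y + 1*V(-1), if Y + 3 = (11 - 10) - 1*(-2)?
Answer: 4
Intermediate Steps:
V(G) = 4 (V(G) = 4 + (G - G) = 4 + 0 = 4)
Y = 0 (Y = -3 + ((11 - 10) - 1*(-2)) = -3 + (1 + 2) = -3 + 3 = 0)
Y + 1*V(-1) = 0 + 1*4 = 0 + 4 = 4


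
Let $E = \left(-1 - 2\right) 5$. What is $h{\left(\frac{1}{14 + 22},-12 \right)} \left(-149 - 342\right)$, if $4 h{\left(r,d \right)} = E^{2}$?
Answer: $- \frac{110475}{4} \approx -27619.0$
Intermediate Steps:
$E = -15$ ($E = \left(-3\right) 5 = -15$)
$h{\left(r,d \right)} = \frac{225}{4}$ ($h{\left(r,d \right)} = \frac{\left(-15\right)^{2}}{4} = \frac{1}{4} \cdot 225 = \frac{225}{4}$)
$h{\left(\frac{1}{14 + 22},-12 \right)} \left(-149 - 342\right) = \frac{225 \left(-149 - 342\right)}{4} = \frac{225}{4} \left(-491\right) = - \frac{110475}{4}$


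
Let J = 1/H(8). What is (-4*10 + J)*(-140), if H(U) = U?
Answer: 11165/2 ≈ 5582.5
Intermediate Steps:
J = ⅛ (J = 1/8 = ⅛ ≈ 0.12500)
(-4*10 + J)*(-140) = (-4*10 + ⅛)*(-140) = (-40 + ⅛)*(-140) = -319/8*(-140) = 11165/2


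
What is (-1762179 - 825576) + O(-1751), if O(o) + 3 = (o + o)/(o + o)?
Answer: -2587757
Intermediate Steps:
O(o) = -2 (O(o) = -3 + (o + o)/(o + o) = -3 + (2*o)/((2*o)) = -3 + (2*o)*(1/(2*o)) = -3 + 1 = -2)
(-1762179 - 825576) + O(-1751) = (-1762179 - 825576) - 2 = -2587755 - 2 = -2587757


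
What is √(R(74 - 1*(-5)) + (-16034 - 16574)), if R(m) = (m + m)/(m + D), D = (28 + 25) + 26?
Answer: 3*I*√3623 ≈ 180.57*I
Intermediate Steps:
D = 79 (D = 53 + 26 = 79)
R(m) = 2*m/(79 + m) (R(m) = (m + m)/(m + 79) = (2*m)/(79 + m) = 2*m/(79 + m))
√(R(74 - 1*(-5)) + (-16034 - 16574)) = √(2*(74 - 1*(-5))/(79 + (74 - 1*(-5))) + (-16034 - 16574)) = √(2*(74 + 5)/(79 + (74 + 5)) - 32608) = √(2*79/(79 + 79) - 32608) = √(2*79/158 - 32608) = √(2*79*(1/158) - 32608) = √(1 - 32608) = √(-32607) = 3*I*√3623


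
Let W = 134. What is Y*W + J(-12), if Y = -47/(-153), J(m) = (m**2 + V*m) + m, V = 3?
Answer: 20986/153 ≈ 137.16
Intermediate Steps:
J(m) = m**2 + 4*m (J(m) = (m**2 + 3*m) + m = m**2 + 4*m)
Y = 47/153 (Y = -47*(-1/153) = 47/153 ≈ 0.30719)
Y*W + J(-12) = (47/153)*134 - 12*(4 - 12) = 6298/153 - 12*(-8) = 6298/153 + 96 = 20986/153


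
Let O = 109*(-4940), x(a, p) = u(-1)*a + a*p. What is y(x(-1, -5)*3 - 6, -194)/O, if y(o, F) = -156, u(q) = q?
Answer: 3/10355 ≈ 0.00028971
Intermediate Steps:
x(a, p) = -a + a*p
O = -538460
y(x(-1, -5)*3 - 6, -194)/O = -156/(-538460) = -156*(-1/538460) = 3/10355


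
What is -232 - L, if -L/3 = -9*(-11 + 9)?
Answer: -178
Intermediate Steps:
L = -54 (L = -(-27)*(-11 + 9) = -(-27)*(-2) = -3*18 = -54)
-232 - L = -232 - 1*(-54) = -232 + 54 = -178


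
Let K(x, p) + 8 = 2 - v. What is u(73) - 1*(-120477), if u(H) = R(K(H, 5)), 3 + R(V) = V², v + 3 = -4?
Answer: 120475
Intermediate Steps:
v = -7 (v = -3 - 4 = -7)
K(x, p) = 1 (K(x, p) = -8 + (2 - 1*(-7)) = -8 + (2 + 7) = -8 + 9 = 1)
R(V) = -3 + V²
u(H) = -2 (u(H) = -3 + 1² = -3 + 1 = -2)
u(73) - 1*(-120477) = -2 - 1*(-120477) = -2 + 120477 = 120475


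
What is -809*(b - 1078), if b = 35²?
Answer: -118923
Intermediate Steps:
b = 1225
-809*(b - 1078) = -809*(1225 - 1078) = -809*147 = -118923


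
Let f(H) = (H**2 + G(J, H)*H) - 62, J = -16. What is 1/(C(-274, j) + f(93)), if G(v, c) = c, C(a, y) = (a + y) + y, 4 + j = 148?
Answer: 1/17250 ≈ 5.7971e-5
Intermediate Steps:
j = 144 (j = -4 + 148 = 144)
C(a, y) = a + 2*y
f(H) = -62 + 2*H**2 (f(H) = (H**2 + H*H) - 62 = (H**2 + H**2) - 62 = 2*H**2 - 62 = -62 + 2*H**2)
1/(C(-274, j) + f(93)) = 1/((-274 + 2*144) + (-62 + 2*93**2)) = 1/((-274 + 288) + (-62 + 2*8649)) = 1/(14 + (-62 + 17298)) = 1/(14 + 17236) = 1/17250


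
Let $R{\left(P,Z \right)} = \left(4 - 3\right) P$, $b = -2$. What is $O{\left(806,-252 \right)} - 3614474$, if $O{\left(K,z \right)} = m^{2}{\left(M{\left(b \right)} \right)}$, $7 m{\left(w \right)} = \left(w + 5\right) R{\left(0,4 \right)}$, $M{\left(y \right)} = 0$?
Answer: $-3614474$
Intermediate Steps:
$R{\left(P,Z \right)} = P$ ($R{\left(P,Z \right)} = 1 P = P$)
$m{\left(w \right)} = 0$ ($m{\left(w \right)} = \frac{\left(w + 5\right) 0}{7} = \frac{\left(5 + w\right) 0}{7} = \frac{1}{7} \cdot 0 = 0$)
$O{\left(K,z \right)} = 0$ ($O{\left(K,z \right)} = 0^{2} = 0$)
$O{\left(806,-252 \right)} - 3614474 = 0 - 3614474 = -3614474$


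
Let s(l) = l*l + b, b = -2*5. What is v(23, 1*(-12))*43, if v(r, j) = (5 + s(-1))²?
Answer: 688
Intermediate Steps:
b = -10
s(l) = -10 + l² (s(l) = l*l - 10 = l² - 10 = -10 + l²)
v(r, j) = 16 (v(r, j) = (5 + (-10 + (-1)²))² = (5 + (-10 + 1))² = (5 - 9)² = (-4)² = 16)
v(23, 1*(-12))*43 = 16*43 = 688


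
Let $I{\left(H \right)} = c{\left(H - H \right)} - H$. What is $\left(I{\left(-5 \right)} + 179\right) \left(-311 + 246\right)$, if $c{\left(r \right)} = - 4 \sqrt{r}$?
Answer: $-11960$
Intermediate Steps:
$I{\left(H \right)} = - H$ ($I{\left(H \right)} = - 4 \sqrt{H - H} - H = - 4 \sqrt{0} - H = \left(-4\right) 0 - H = 0 - H = - H$)
$\left(I{\left(-5 \right)} + 179\right) \left(-311 + 246\right) = \left(\left(-1\right) \left(-5\right) + 179\right) \left(-311 + 246\right) = \left(5 + 179\right) \left(-65\right) = 184 \left(-65\right) = -11960$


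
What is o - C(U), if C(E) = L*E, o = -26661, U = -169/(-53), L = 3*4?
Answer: -1415061/53 ≈ -26699.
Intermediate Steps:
L = 12
U = 169/53 (U = -169*(-1/53) = 169/53 ≈ 3.1887)
C(E) = 12*E
o - C(U) = -26661 - 12*169/53 = -26661 - 1*2028/53 = -26661 - 2028/53 = -1415061/53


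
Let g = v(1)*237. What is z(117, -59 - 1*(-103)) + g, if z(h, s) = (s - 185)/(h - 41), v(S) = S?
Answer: 17871/76 ≈ 235.14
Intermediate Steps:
z(h, s) = (-185 + s)/(-41 + h)
g = 237 (g = 1*237 = 237)
z(117, -59 - 1*(-103)) + g = (-185 + (-59 - 1*(-103)))/(-41 + 117) + 237 = (-185 + (-59 + 103))/76 + 237 = (-185 + 44)/76 + 237 = (1/76)*(-141) + 237 = -141/76 + 237 = 17871/76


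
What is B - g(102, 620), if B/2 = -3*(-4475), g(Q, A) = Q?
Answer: 26748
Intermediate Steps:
B = 26850 (B = 2*(-3*(-4475)) = 2*13425 = 26850)
B - g(102, 620) = 26850 - 1*102 = 26850 - 102 = 26748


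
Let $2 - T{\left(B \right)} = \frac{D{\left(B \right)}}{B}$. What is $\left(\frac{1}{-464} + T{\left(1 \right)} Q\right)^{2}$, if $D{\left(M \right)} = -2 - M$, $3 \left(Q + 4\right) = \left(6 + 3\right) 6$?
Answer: $\frac{1054885441}{215296} \approx 4899.7$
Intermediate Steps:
$Q = 14$ ($Q = -4 + \frac{\left(6 + 3\right) 6}{3} = -4 + \frac{9 \cdot 6}{3} = -4 + \frac{1}{3} \cdot 54 = -4 + 18 = 14$)
$T{\left(B \right)} = 2 - \frac{-2 - B}{B}$
$\left(\frac{1}{-464} + T{\left(1 \right)} Q\right)^{2} = \left(\frac{1}{-464} + \left(3 + \frac{2}{1}\right) 14\right)^{2} = \left(- \frac{1}{464} + \left(3 + 2 \cdot 1\right) 14\right)^{2} = \left(- \frac{1}{464} + \left(3 + 2\right) 14\right)^{2} = \left(- \frac{1}{464} + 5 \cdot 14\right)^{2} = \left(- \frac{1}{464} + 70\right)^{2} = \left(\frac{32479}{464}\right)^{2} = \frac{1054885441}{215296}$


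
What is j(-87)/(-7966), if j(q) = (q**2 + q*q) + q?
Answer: -15051/7966 ≈ -1.8894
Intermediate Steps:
j(q) = q + 2*q**2 (j(q) = (q**2 + q**2) + q = 2*q**2 + q = q + 2*q**2)
j(-87)/(-7966) = -87*(1 + 2*(-87))/(-7966) = -87*(1 - 174)*(-1/7966) = -87*(-173)*(-1/7966) = 15051*(-1/7966) = -15051/7966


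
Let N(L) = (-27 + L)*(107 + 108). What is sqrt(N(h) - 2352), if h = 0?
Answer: I*sqrt(8157) ≈ 90.316*I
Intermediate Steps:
N(L) = -5805 + 215*L (N(L) = (-27 + L)*215 = -5805 + 215*L)
sqrt(N(h) - 2352) = sqrt((-5805 + 215*0) - 2352) = sqrt((-5805 + 0) - 2352) = sqrt(-5805 - 2352) = sqrt(-8157) = I*sqrt(8157)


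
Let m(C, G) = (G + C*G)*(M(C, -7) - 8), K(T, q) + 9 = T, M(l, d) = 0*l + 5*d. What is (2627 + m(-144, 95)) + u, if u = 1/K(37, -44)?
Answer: 16429897/28 ≈ 5.8678e+5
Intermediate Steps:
M(l, d) = 5*d (M(l, d) = 0 + 5*d = 5*d)
K(T, q) = -9 + T
m(C, G) = -43*G - 43*C*G (m(C, G) = (G + C*G)*(5*(-7) - 8) = (G + C*G)*(-35 - 8) = (G + C*G)*(-43) = -43*G - 43*C*G)
u = 1/28 (u = 1/(-9 + 37) = 1/28 ≈ 0.035714)
(2627 + m(-144, 95)) + u = (2627 - 43*95*(1 - 144)) + 1/28 = (2627 - 43*95*(-143)) + 1/28 = (2627 + 584155) + 1/28 = 586782 + 1/28 = 16429897/28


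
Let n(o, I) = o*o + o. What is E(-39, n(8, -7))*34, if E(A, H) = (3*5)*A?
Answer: -19890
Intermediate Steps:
n(o, I) = o + o² (n(o, I) = o² + o = o + o²)
E(A, H) = 15*A
E(-39, n(8, -7))*34 = (15*(-39))*34 = -585*34 = -19890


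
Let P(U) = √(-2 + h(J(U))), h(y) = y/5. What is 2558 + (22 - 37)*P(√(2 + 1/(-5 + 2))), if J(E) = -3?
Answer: 2558 - 3*I*√65 ≈ 2558.0 - 24.187*I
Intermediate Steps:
h(y) = y/5 (h(y) = y*(⅕) = y/5)
P(U) = I*√65/5 (P(U) = √(-2 + (⅕)*(-3)) = √(-2 - ⅗) = √(-13/5) = I*√65/5)
2558 + (22 - 37)*P(√(2 + 1/(-5 + 2))) = 2558 + (22 - 37)*(I*√65/5) = 2558 - 3*I*√65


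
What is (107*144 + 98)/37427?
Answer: 15506/37427 ≈ 0.41430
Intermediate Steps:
(107*144 + 98)/37427 = (15408 + 98)*(1/37427) = 15506*(1/37427) = 15506/37427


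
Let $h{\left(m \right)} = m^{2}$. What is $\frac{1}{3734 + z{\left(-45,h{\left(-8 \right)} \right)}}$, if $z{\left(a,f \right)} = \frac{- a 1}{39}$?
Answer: $\frac{13}{48557} \approx 0.00026773$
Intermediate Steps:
$z{\left(a,f \right)} = - \frac{a}{39}$ ($z{\left(a,f \right)} = - a \frac{1}{39} = - \frac{a}{39}$)
$\frac{1}{3734 + z{\left(-45,h{\left(-8 \right)} \right)}} = \frac{1}{3734 - - \frac{15}{13}} = \frac{1}{3734 + \frac{15}{13}} = \frac{1}{\frac{48557}{13}} = \frac{13}{48557}$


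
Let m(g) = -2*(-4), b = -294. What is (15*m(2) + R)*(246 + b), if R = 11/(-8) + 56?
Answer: -8382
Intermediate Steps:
m(g) = 8
R = 437/8 (R = 11*(-1/8) + 56 = -11/8 + 56 = 437/8 ≈ 54.625)
(15*m(2) + R)*(246 + b) = (15*8 + 437/8)*(246 - 294) = (120 + 437/8)*(-48) = (1397/8)*(-48) = -8382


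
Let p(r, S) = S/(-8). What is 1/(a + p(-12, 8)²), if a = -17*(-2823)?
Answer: 1/47992 ≈ 2.0837e-5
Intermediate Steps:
p(r, S) = -S/8 (p(r, S) = S*(-⅛) = -S/8)
a = 47991
1/(a + p(-12, 8)²) = 1/(47991 + (-⅛*8)²) = 1/(47991 + (-1)²) = 1/(47991 + 1) = 1/47992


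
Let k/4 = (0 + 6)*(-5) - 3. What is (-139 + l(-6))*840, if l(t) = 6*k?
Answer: -782040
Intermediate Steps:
k = -132 (k = 4*((0 + 6)*(-5) - 3) = 4*(6*(-5) - 3) = 4*(-30 - 3) = 4*(-33) = -132)
l(t) = -792 (l(t) = 6*(-132) = -792)
(-139 + l(-6))*840 = (-139 - 792)*840 = -931*840 = -782040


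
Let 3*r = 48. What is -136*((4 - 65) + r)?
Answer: 6120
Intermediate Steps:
r = 16 (r = (1/3)*48 = 16)
-136*((4 - 65) + r) = -136*((4 - 65) + 16) = -136*(-61 + 16) = -136*(-45) = 6120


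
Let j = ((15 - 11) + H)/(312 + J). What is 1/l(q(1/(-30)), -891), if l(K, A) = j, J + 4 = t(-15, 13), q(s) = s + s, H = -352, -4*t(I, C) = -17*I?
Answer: -977/1392 ≈ -0.70187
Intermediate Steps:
t(I, C) = 17*I/4 (t(I, C) = -(-17)*I/4 = 17*I/4)
q(s) = 2*s
J = -271/4 (J = -4 + (17/4)*(-15) = -4 - 255/4 = -271/4 ≈ -67.750)
j = -1392/977 (j = ((15 - 11) - 352)/(312 - 271/4) = (4 - 352)/(977/4) = -348*4/977 = -1392/977 ≈ -1.4248)
l(K, A) = -1392/977
1/l(q(1/(-30)), -891) = 1/(-1392/977) = -977/1392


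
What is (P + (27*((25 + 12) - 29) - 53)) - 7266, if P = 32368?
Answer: 25265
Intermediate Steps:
(P + (27*((25 + 12) - 29) - 53)) - 7266 = (32368 + (27*((25 + 12) - 29) - 53)) - 7266 = (32368 + (27*(37 - 29) - 53)) - 7266 = (32368 + (27*8 - 53)) - 7266 = (32368 + (216 - 53)) - 7266 = (32368 + 163) - 7266 = 32531 - 7266 = 25265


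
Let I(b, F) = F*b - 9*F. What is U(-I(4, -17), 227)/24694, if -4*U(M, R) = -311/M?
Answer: -311/8395960 ≈ -3.7042e-5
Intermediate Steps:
I(b, F) = -9*F + F*b
U(M, R) = 311/(4*M) (U(M, R) = -(-311)/(4*M) = 311/(4*M))
U(-I(4, -17), 227)/24694 = (311/(4*((-(-17)*(-9 + 4)))))/24694 = (311/(4*((-(-17)*(-5)))))*(1/24694) = (311/(4*((-1*85))))*(1/24694) = ((311/4)/(-85))*(1/24694) = ((311/4)*(-1/85))*(1/24694) = -311/340*1/24694 = -311/8395960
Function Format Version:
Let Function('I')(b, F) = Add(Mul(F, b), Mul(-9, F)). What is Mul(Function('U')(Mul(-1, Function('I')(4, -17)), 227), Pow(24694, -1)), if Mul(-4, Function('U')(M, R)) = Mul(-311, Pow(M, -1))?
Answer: Rational(-311, 8395960) ≈ -3.7042e-5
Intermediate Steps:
Function('I')(b, F) = Add(Mul(-9, F), Mul(F, b))
Function('U')(M, R) = Mul(Rational(311, 4), Pow(M, -1)) (Function('U')(M, R) = Mul(Rational(-1, 4), Mul(-311, Pow(M, -1))) = Mul(Rational(311, 4), Pow(M, -1)))
Mul(Function('U')(Mul(-1, Function('I')(4, -17)), 227), Pow(24694, -1)) = Mul(Mul(Rational(311, 4), Pow(Mul(-1, Mul(-17, Add(-9, 4))), -1)), Pow(24694, -1)) = Mul(Mul(Rational(311, 4), Pow(Mul(-1, Mul(-17, -5)), -1)), Rational(1, 24694)) = Mul(Mul(Rational(311, 4), Pow(Mul(-1, 85), -1)), Rational(1, 24694)) = Mul(Mul(Rational(311, 4), Pow(-85, -1)), Rational(1, 24694)) = Mul(Mul(Rational(311, 4), Rational(-1, 85)), Rational(1, 24694)) = Mul(Rational(-311, 340), Rational(1, 24694)) = Rational(-311, 8395960)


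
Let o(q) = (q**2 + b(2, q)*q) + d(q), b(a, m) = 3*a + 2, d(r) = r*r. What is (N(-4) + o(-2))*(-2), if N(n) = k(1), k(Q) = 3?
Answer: 10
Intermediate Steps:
d(r) = r**2
N(n) = 3
b(a, m) = 2 + 3*a
o(q) = 2*q**2 + 8*q (o(q) = (q**2 + (2 + 3*2)*q) + q**2 = (q**2 + (2 + 6)*q) + q**2 = (q**2 + 8*q) + q**2 = 2*q**2 + 8*q)
(N(-4) + o(-2))*(-2) = (3 + 2*(-2)*(4 - 2))*(-2) = (3 + 2*(-2)*2)*(-2) = (3 - 8)*(-2) = -5*(-2) = 10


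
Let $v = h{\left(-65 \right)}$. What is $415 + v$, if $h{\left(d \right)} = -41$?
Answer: $374$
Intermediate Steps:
$v = -41$
$415 + v = 415 - 41 = 374$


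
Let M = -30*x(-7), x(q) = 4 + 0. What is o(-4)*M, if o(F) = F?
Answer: 480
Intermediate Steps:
x(q) = 4
M = -120 (M = -30*4 = -120)
o(-4)*M = -4*(-120) = 480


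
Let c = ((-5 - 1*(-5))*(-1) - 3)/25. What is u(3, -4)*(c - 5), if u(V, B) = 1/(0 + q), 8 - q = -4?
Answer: -32/75 ≈ -0.42667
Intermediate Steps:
q = 12 (q = 8 - 1*(-4) = 8 + 4 = 12)
u(V, B) = 1/12 (u(V, B) = 1/(0 + 12) = 1/12)
c = -3/25 (c = ((-5 + 5)*(-1) - 3)*(1/25) = (0*(-1) - 3)*(1/25) = (0 - 3)*(1/25) = -3*1/25 = -3/25 ≈ -0.12000)
u(3, -4)*(c - 5) = (-3/25 - 5)/12 = (1/12)*(-128/25) = -32/75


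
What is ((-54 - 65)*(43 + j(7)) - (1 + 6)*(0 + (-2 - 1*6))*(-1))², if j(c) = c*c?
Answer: 121088016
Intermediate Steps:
j(c) = c²
((-54 - 65)*(43 + j(7)) - (1 + 6)*(0 + (-2 - 1*6))*(-1))² = ((-54 - 65)*(43 + 7²) - (1 + 6)*(0 + (-2 - 1*6))*(-1))² = (-119*(43 + 49) - 7*(0 + (-2 - 6))*(-1))² = (-119*92 - 7*(0 - 8)*(-1))² = (-10948 - 7*(-8*(-1)))² = (-10948 - 7*8)² = (-10948 - 1*56)² = (-10948 - 56)² = (-11004)² = 121088016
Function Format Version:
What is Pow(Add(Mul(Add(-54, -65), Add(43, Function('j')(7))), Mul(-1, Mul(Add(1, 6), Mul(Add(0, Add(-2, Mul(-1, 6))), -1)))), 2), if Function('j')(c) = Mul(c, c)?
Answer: 121088016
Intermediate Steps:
Function('j')(c) = Pow(c, 2)
Pow(Add(Mul(Add(-54, -65), Add(43, Function('j')(7))), Mul(-1, Mul(Add(1, 6), Mul(Add(0, Add(-2, Mul(-1, 6))), -1)))), 2) = Pow(Add(Mul(Add(-54, -65), Add(43, Pow(7, 2))), Mul(-1, Mul(Add(1, 6), Mul(Add(0, Add(-2, Mul(-1, 6))), -1)))), 2) = Pow(Add(Mul(-119, Add(43, 49)), Mul(-1, Mul(7, Mul(Add(0, Add(-2, -6)), -1)))), 2) = Pow(Add(Mul(-119, 92), Mul(-1, Mul(7, Mul(Add(0, -8), -1)))), 2) = Pow(Add(-10948, Mul(-1, Mul(7, Mul(-8, -1)))), 2) = Pow(Add(-10948, Mul(-1, Mul(7, 8))), 2) = Pow(Add(-10948, Mul(-1, 56)), 2) = Pow(Add(-10948, -56), 2) = Pow(-11004, 2) = 121088016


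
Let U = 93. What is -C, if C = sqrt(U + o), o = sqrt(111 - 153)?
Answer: -sqrt(93 + I*sqrt(42)) ≈ -9.6495 - 0.33581*I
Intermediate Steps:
o = I*sqrt(42) (o = sqrt(-42) = I*sqrt(42) ≈ 6.4807*I)
C = sqrt(93 + I*sqrt(42)) ≈ 9.6495 + 0.33581*I
-C = -sqrt(93 + I*sqrt(42))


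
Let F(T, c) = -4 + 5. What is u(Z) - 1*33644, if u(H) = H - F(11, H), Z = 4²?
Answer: -33629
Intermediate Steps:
Z = 16
F(T, c) = 1
u(H) = -1 + H (u(H) = H - 1*1 = H - 1 = -1 + H)
u(Z) - 1*33644 = (-1 + 16) - 1*33644 = 15 - 33644 = -33629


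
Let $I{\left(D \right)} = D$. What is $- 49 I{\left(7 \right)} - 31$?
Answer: $-374$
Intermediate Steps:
$- 49 I{\left(7 \right)} - 31 = \left(-49\right) 7 - 31 = -343 - 31 = -374$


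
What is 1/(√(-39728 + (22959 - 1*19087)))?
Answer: -I*√249/2988 ≈ -0.005281*I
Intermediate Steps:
1/(√(-39728 + (22959 - 1*19087))) = 1/(√(-39728 + (22959 - 19087))) = 1/(√(-39728 + 3872)) = 1/(√(-35856)) = 1/(12*I*√249) = -I*√249/2988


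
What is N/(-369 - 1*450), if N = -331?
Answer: 331/819 ≈ 0.40415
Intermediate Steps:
N/(-369 - 1*450) = -331/(-369 - 1*450) = -331/(-369 - 450) = -331/(-819) = -331*(-1/819) = 331/819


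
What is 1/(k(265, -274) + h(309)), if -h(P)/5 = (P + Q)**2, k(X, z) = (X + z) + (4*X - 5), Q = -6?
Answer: -1/457999 ≈ -2.1834e-6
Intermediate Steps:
k(X, z) = -5 + z + 5*X (k(X, z) = (X + z) + (-5 + 4*X) = -5 + z + 5*X)
h(P) = -5*(-6 + P)**2 (h(P) = -5*(P - 6)**2 = -5*(-6 + P)**2)
1/(k(265, -274) + h(309)) = 1/((-5 - 274 + 5*265) - 5*(-6 + 309)**2) = 1/((-5 - 274 + 1325) - 5*303**2) = 1/(1046 - 5*91809) = 1/(1046 - 459045) = 1/(-457999) = -1/457999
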